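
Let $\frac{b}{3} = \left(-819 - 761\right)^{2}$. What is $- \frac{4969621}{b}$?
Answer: $- \frac{4969621}{7489200} \approx -0.66357$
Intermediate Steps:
$b = 7489200$ ($b = 3 \left(-819 - 761\right)^{2} = 3 \left(-1580\right)^{2} = 3 \cdot 2496400 = 7489200$)
$- \frac{4969621}{b} = - \frac{4969621}{7489200}$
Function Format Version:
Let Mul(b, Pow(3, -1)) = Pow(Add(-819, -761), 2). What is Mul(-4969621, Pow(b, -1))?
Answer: Rational(-4969621, 7489200) ≈ -0.66357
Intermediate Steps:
b = 7489200 (b = Mul(3, Pow(Add(-819, -761), 2)) = Mul(3, Pow(-1580, 2)) = Mul(3, 2496400) = 7489200)
Mul(-4969621, Pow(b, -1)) = Mul(-4969621, Pow(7489200, -1)) = Mul(-4969621, Rational(1, 7489200)) = Rational(-4969621, 7489200)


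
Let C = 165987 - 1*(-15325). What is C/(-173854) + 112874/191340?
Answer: -3767160421/8316306090 ≈ -0.45298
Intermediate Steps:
C = 181312 (C = 165987 + 15325 = 181312)
C/(-173854) + 112874/191340 = 181312/(-173854) + 112874/191340 = 181312*(-1/173854) + 112874*(1/191340) = -90656/86927 + 56437/95670 = -3767160421/8316306090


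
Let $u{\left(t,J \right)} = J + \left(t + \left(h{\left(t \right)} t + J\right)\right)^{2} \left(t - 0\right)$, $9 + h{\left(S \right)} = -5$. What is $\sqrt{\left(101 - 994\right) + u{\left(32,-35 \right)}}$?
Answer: $8 \sqrt{101686} \approx 2551.1$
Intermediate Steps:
$h{\left(S \right)} = -14$ ($h{\left(S \right)} = -9 - 5 = -14$)
$u{\left(t,J \right)} = J + t \left(J - 13 t\right)^{2}$ ($u{\left(t,J \right)} = J + \left(t + \left(- 14 t + J\right)\right)^{2} \left(t - 0\right) = J + \left(t + \left(J - 14 t\right)\right)^{2} \left(t + 0\right) = J + \left(J - 13 t\right)^{2} t = J + t \left(J - 13 t\right)^{2}$)
$\sqrt{\left(101 - 994\right) + u{\left(32,-35 \right)}} = \sqrt{\left(101 - 994\right) - \left(35 - 32 \left(-35 - 416\right)^{2}\right)} = \sqrt{-893 - \left(35 - 32 \left(-35 - 416\right)^{2}\right)} = \sqrt{-893 - \left(35 - 32 \left(-451\right)^{2}\right)} = \sqrt{-893 + \left(-35 + 32 \cdot 203401\right)} = \sqrt{-893 + \left(-35 + 6508832\right)} = \sqrt{-893 + 6508797} = \sqrt{6507904} = 8 \sqrt{101686}$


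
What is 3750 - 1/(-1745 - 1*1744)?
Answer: 13083751/3489 ≈ 3750.0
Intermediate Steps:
3750 - 1/(-1745 - 1*1744) = 3750 - 1/(-1745 - 1744) = 3750 - 1/(-3489) = 3750 - 1*(-1/3489) = 3750 + 1/3489 = 13083751/3489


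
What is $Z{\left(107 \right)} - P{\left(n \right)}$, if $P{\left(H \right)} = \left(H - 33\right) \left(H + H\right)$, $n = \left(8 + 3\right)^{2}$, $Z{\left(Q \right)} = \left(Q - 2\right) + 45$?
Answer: $-21146$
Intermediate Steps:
$Z{\left(Q \right)} = 43 + Q$ ($Z{\left(Q \right)} = \left(-2 + Q\right) + 45 = 43 + Q$)
$n = 121$ ($n = 11^{2} = 121$)
$P{\left(H \right)} = 2 H \left(-33 + H\right)$ ($P{\left(H \right)} = \left(-33 + H\right) 2 H = 2 H \left(-33 + H\right)$)
$Z{\left(107 \right)} - P{\left(n \right)} = \left(43 + 107\right) - 2 \cdot 121 \left(-33 + 121\right) = 150 - 2 \cdot 121 \cdot 88 = 150 - 21296 = -21146$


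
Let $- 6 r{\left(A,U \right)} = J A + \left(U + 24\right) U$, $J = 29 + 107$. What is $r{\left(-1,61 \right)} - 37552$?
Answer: $- \frac{76787}{2} \approx -38394.0$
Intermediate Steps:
$J = 136$
$r{\left(A,U \right)} = - \frac{68 A}{3} - \frac{U \left(24 + U\right)}{6}$ ($r{\left(A,U \right)} = - \frac{136 A + \left(U + 24\right) U}{6} = - \frac{136 A + \left(24 + U\right) U}{6} = - \frac{136 A + U \left(24 + U\right)}{6} = - \frac{68 A}{3} - \frac{U \left(24 + U\right)}{6}$)
$r{\left(-1,61 \right)} - 37552 = \left(\left(-4\right) 61 - - \frac{68}{3} - \frac{61^{2}}{6}\right) - 37552 = \left(-244 + \frac{68}{3} - \frac{3721}{6}\right) - 37552 = - \frac{1683}{2} - 37552 = - \frac{76787}{2}$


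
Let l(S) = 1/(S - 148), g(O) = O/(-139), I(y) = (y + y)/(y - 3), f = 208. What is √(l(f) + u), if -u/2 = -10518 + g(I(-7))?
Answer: √365793540495/4170 ≈ 145.04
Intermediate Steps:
I(y) = 2*y/(-3 + y) (I(y) = (2*y)/(-3 + y) = 2*y/(-3 + y))
g(O) = -O/139 (g(O) = O*(-1/139) = -O/139)
u = 14620034/695 (u = -2*(-10518 - 2*(-7)/(139*(-3 - 7))) = -2*(-10518 - 2*(-7)/(139*(-10))) = -2*(-10518 - 2*(-7)*(-1)/(139*10)) = -2*(-10518 - 1/139*7/5) = -2*(-10518 - 7/695) = -2*(-7310017/695) = 14620034/695 ≈ 21036.)
l(S) = 1/(-148 + S)
√(l(f) + u) = √(1/(-148 + 208) + 14620034/695) = √(1/60 + 14620034/695) = √(175440547/8340) = √365793540495/4170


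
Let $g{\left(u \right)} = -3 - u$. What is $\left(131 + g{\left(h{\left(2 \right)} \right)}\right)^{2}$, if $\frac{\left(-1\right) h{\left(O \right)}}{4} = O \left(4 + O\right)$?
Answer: $30976$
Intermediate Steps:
$h{\left(O \right)} = - 4 O \left(4 + O\right)$
$\left(131 + g{\left(h{\left(2 \right)} \right)}\right)^{2} = \left(131 - \left(3 - 8 \left(4 + 2\right)\right)\right)^{2} = \left(131 - \left(3 - 8 \cdot 6\right)\right)^{2} = \left(131 - -45\right)^{2} = \left(131 + \left(-3 + 48\right)\right)^{2} = \left(131 + 45\right)^{2} = 176^{2} = 30976$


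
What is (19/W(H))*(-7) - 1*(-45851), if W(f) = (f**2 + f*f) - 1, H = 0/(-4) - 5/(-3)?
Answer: 1878694/41 ≈ 45822.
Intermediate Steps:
H = 5/3 (H = 0*(-1/4) - 5*(-1/3) = 0 + 5/3 = 5/3 ≈ 1.6667)
W(f) = -1 + 2*f**2 (W(f) = (f**2 + f**2) - 1 = 2*f**2 - 1 = -1 + 2*f**2)
(19/W(H))*(-7) - 1*(-45851) = (19/(-1 + 2*(5/3)**2))*(-7) - 1*(-45851) = (19/(-1 + 2*(25/9)))*(-7) + 45851 = (19/(-1 + 50/9))*(-7) + 45851 = (19/(41/9))*(-7) + 45851 = ((9/41)*19)*(-7) + 45851 = (171/41)*(-7) + 45851 = -1197/41 + 45851 = 1878694/41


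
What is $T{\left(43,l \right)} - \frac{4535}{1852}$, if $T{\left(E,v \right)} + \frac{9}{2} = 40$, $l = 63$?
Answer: $\frac{61211}{1852} \approx 33.051$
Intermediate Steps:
$T{\left(E,v \right)} = \frac{71}{2}$ ($T{\left(E,v \right)} = - \frac{9}{2} + 40 = \frac{71}{2}$)
$T{\left(43,l \right)} - \frac{4535}{1852} = \frac{71}{2} - \frac{4535}{1852} = \frac{61211}{1852}$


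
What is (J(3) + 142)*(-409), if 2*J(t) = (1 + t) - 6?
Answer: -57669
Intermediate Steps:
J(t) = -5/2 + t/2 (J(t) = ((1 + t) - 6)/2 = (-5 + t)/2 = -5/2 + t/2)
(J(3) + 142)*(-409) = ((-5/2 + (½)*3) + 142)*(-409) = ((-5/2 + 3/2) + 142)*(-409) = (-1 + 142)*(-409) = 141*(-409) = -57669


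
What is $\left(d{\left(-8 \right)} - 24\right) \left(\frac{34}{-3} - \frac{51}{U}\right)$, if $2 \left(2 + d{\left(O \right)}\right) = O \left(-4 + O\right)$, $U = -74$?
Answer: $- \frac{25993}{111} \approx -234.17$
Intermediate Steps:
$d{\left(O \right)} = -2 + \frac{O \left(-4 + O\right)}{2}$
$\left(d{\left(-8 \right)} - 24\right) \left(\frac{34}{-3} - \frac{51}{U}\right) = \left(\left(-2 + \frac{\left(-8\right)^{2}}{2} - -16\right) - 24\right) \left(\frac{34}{-3} - \frac{51}{-74}\right) = \left(\left(-2 + \frac{1}{2} \cdot 64 + 16\right) - 24\right) \left(34 \left(- \frac{1}{3}\right) - - \frac{51}{74}\right) = \left(\left(-2 + 32 + 16\right) - 24\right) \left(- \frac{34}{3} + \frac{51}{74}\right) = \left(46 - 24\right) \left(- \frac{2363}{222}\right) = 22 \left(- \frac{2363}{222}\right) = - \frac{25993}{111}$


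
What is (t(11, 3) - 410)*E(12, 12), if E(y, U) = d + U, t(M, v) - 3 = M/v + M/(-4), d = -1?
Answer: -53603/12 ≈ -4466.9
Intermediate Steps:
t(M, v) = 3 - M/4 + M/v (t(M, v) = 3 + (M/v + M/(-4)) = 3 + (M/v + M*(-1/4)) = 3 + (M/v - M/4) = 3 + (-M/4 + M/v) = 3 - M/4 + M/v)
E(y, U) = -1 + U
(t(11, 3) - 410)*E(12, 12) = ((3 - 1/4*11 + 11/3) - 410)*(-1 + 12) = ((3 - 11/4 + 11*(1/3)) - 410)*11 = ((3 - 11/4 + 11/3) - 410)*11 = (47/12 - 410)*11 = -4873/12*11 = -53603/12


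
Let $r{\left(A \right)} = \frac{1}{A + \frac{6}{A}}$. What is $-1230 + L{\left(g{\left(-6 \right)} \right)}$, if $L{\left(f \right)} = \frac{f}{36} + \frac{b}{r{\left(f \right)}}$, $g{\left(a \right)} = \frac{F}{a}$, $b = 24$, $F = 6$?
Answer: $- \frac{50329}{36} \approx -1398.0$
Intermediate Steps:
$g{\left(a \right)} = \frac{6}{a}$
$L{\left(f \right)} = \frac{f}{36} + \frac{24 \left(6 + f^{2}\right)}{f}$ ($L{\left(f \right)} = \frac{f}{36} + \frac{24}{f \frac{1}{6 + f^{2}}} = f \frac{1}{36} + 24 \frac{6 + f^{2}}{f} = \frac{f}{36} + \frac{24 \left(6 + f^{2}\right)}{f}$)
$-1230 + L{\left(g{\left(-6 \right)} \right)} = -1230 + \left(\frac{144}{6 \frac{1}{-6}} + \frac{865 \frac{6}{-6}}{36}\right) = -1230 + \left(\frac{144}{6 \left(- \frac{1}{6}\right)} + \frac{865 \cdot 6 \left(- \frac{1}{6}\right)}{36}\right) = -1230 + \left(\frac{144}{-1} + \frac{865}{36} \left(-1\right)\right) = -1230 + \left(144 \left(-1\right) - \frac{865}{36}\right) = -1230 - \frac{6049}{36} = - \frac{50329}{36}$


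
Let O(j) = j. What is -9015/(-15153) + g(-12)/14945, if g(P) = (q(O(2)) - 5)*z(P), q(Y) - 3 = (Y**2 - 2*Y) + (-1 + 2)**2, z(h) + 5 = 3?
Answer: 44919827/75487195 ≈ 0.59507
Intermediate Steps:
z(h) = -2 (z(h) = -5 + 3 = -2)
q(Y) = 4 + Y**2 - 2*Y (q(Y) = 3 + ((Y**2 - 2*Y) + (-1 + 2)**2) = 3 + ((Y**2 - 2*Y) + 1**2) = 3 + ((Y**2 - 2*Y) + 1) = 3 + (1 + Y**2 - 2*Y) = 4 + Y**2 - 2*Y)
g(P) = 2 (g(P) = ((4 + 2**2 - 2*2) - 5)*(-2) = ((4 + 4 - 4) - 5)*(-2) = (4 - 5)*(-2) = -1*(-2) = 2)
-9015/(-15153) + g(-12)/14945 = -9015/(-15153) + 2/14945 = -9015*(-1/15153) + 2*(1/14945) = 3005/5051 + 2/14945 = 44919827/75487195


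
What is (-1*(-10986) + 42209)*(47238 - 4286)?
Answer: 2284831640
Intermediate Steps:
(-1*(-10986) + 42209)*(47238 - 4286) = (10986 + 42209)*42952 = 53195*42952 = 2284831640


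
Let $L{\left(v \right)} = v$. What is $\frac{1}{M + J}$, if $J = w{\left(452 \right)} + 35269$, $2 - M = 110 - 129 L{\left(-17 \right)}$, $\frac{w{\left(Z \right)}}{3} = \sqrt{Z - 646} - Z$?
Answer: $\frac{15806}{499660145} - \frac{3 i \sqrt{194}}{999320290} \approx 3.1633 \cdot 10^{-5} - 4.1814 \cdot 10^{-8} i$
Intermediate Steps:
$w{\left(Z \right)} = - 3 Z + 3 \sqrt{-646 + Z}$ ($w{\left(Z \right)} = 3 \left(\sqrt{Z - 646} - Z\right) = 3 \left(\sqrt{-646 + Z} - Z\right) = - 3 Z + 3 \sqrt{-646 + Z}$)
$M = -2301$ ($M = 2 - \left(110 - -2193\right) = 2 - \left(110 + 2193\right) = 2 - 2303 = -2301$)
$J = 33913 + 3 i \sqrt{194}$ ($J = \left(\left(-3\right) 452 + 3 \sqrt{-646 + 452}\right) + 35269 = \left(-1356 + 3 \sqrt{-194}\right) + 35269 = \left(-1356 + 3 i \sqrt{194}\right) + 35269 = 33913 + 3 i \sqrt{194} \approx 33913.0 + 41.785 i$)
$\frac{1}{M + J} = \frac{1}{-2301 + \left(33913 + 3 i \sqrt{194}\right)} = \frac{1}{31612 + 3 i \sqrt{194}}$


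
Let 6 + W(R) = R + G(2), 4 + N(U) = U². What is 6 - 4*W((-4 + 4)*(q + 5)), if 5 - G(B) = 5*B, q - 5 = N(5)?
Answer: 50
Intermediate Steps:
N(U) = -4 + U²
q = 26 (q = 5 + (-4 + 5²) = 5 + (-4 + 25) = 5 + 21 = 26)
G(B) = 5 - 5*B
W(R) = -11 + R (W(R) = -6 + (R + (5 - 5*2)) = -6 + (R + (5 - 10)) = -6 + (R - 5) = -6 + (-5 + R) = -11 + R)
6 - 4*W((-4 + 4)*(q + 5)) = 6 - 4*(-11 + (-4 + 4)*(26 + 5)) = 6 - 4*(-11 + 0*31) = 6 - 4*(-11 + 0) = 6 - 4*(-11) = 6 + 44 = 50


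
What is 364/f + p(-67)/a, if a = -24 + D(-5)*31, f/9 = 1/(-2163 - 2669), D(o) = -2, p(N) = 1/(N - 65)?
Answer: -6655480829/34056 ≈ -1.9543e+5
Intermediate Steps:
p(N) = 1/(-65 + N)
f = -9/4832 (f = 9/(-2163 - 2669) = 9/(-4832) = 9*(-1/4832) = -9/4832 ≈ -0.0018626)
a = -86 (a = -24 - 2*31 = -24 - 62 = -86)
364/f + p(-67)/a = 364/(-9/4832) + 1/(-65 - 67*(-86)) = 364*(-4832/9) - 1/86/(-132) = -1758848/9 - 1/132*(-1/86) = -1758848/9 + 1/11352 = -6655480829/34056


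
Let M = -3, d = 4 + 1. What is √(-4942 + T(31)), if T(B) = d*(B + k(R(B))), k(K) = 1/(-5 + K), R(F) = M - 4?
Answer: I*√172347/6 ≈ 69.191*I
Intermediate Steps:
d = 5
R(F) = -7 (R(F) = -3 - 4 = -7)
T(B) = -5/12 + 5*B (T(B) = 5*(B + 1/(-5 - 7)) = 5*(B + 1/(-12)) = 5*(B - 1/12) = 5*(-1/12 + B) = -5/12 + 5*B)
√(-4942 + T(31)) = √(-4942 + (-5/12 + 5*31)) = √(-4942 + (-5/12 + 155)) = √(-4942 + 1855/12) = √(-57449/12) = I*√172347/6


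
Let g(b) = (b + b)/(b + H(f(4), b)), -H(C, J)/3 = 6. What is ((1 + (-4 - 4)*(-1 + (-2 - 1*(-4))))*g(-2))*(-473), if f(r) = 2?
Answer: 3311/5 ≈ 662.20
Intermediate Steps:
H(C, J) = -18 (H(C, J) = -3*6 = -18)
g(b) = 2*b/(-18 + b) (g(b) = (b + b)/(b - 18) = (2*b)/(-18 + b) = 2*b/(-18 + b))
((1 + (-4 - 4)*(-1 + (-2 - 1*(-4))))*g(-2))*(-473) = ((1 + (-4 - 4)*(-1 + (-2 - 1*(-4))))*(2*(-2)/(-18 - 2)))*(-473) = ((1 - 8*(-1 + (-2 + 4)))*(2*(-2)/(-20)))*(-473) = ((1 - 8*(-1 + 2))*(2*(-2)*(-1/20)))*(-473) = ((1 - 8*1)*(1/5))*(-473) = ((1 - 8)*(1/5))*(-473) = -7*1/5*(-473) = -7/5*(-473) = 3311/5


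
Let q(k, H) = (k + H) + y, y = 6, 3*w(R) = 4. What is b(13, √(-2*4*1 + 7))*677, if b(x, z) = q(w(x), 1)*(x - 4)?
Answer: 50775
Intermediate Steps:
w(R) = 4/3 (w(R) = (⅓)*4 = 4/3)
q(k, H) = 6 + H + k (q(k, H) = (k + H) + 6 = (H + k) + 6 = 6 + H + k)
b(x, z) = -100/3 + 25*x/3 (b(x, z) = (6 + 1 + 4/3)*(x - 4) = 25*(-4 + x)/3 = -100/3 + 25*x/3)
b(13, √(-2*4*1 + 7))*677 = (-100/3 + (25/3)*13)*677 = (-100/3 + 325/3)*677 = 75*677 = 50775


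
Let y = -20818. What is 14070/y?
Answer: -1005/1487 ≈ -0.67586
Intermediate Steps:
14070/y = 14070/(-20818) = 14070*(-1/20818) = -1005/1487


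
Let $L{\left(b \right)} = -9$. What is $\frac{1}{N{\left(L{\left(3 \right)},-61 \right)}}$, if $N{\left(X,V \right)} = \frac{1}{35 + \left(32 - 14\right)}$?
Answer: $53$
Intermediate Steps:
$N{\left(X,V \right)} = \frac{1}{53}$ ($N{\left(X,V \right)} = \frac{1}{35 + \left(32 - 14\right)} = \frac{1}{35 + 18} = \frac{1}{53}$)
$\frac{1}{N{\left(L{\left(3 \right)},-61 \right)}} = \frac{1}{\frac{1}{53}} = 53$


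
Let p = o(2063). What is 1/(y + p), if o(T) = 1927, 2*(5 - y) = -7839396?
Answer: 1/3921630 ≈ 2.5500e-7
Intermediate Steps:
y = 3919703 (y = 5 - ½*(-7839396) = 5 + 3919698 = 3919703)
p = 1927
1/(y + p) = 1/(3919703 + 1927) = 1/3921630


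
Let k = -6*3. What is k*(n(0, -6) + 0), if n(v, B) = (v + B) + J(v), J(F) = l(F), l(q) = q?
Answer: 108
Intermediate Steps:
J(F) = F
k = -18
n(v, B) = B + 2*v (n(v, B) = (v + B) + v = (B + v) + v = B + 2*v)
k*(n(0, -6) + 0) = -18*((-6 + 2*0) + 0) = -18*((-6 + 0) + 0) = -18*(-6 + 0) = -18*(-6) = 108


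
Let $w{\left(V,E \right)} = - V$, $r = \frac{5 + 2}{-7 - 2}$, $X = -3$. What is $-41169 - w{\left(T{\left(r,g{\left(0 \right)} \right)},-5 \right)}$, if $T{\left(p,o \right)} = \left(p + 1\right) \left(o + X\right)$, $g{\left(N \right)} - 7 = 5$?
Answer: $-41167$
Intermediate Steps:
$g{\left(N \right)} = 12$ ($g{\left(N \right)} = 7 + 5 = 12$)
$r = - \frac{7}{9}$ ($r = \frac{7}{-9} = 7 \left(- \frac{1}{9}\right) = - \frac{7}{9} \approx -0.77778$)
$T{\left(p,o \right)} = \left(1 + p\right) \left(-3 + o\right)$ ($T{\left(p,o \right)} = \left(p + 1\right) \left(o - 3\right) = \left(1 + p\right) \left(-3 + o\right)$)
$-41169 - w{\left(T{\left(r,g{\left(0 \right)} \right)},-5 \right)} = -41169 - - (-3 + 12 - - \frac{7}{3} + 12 \left(- \frac{7}{9}\right)) = -41169 - - (-3 + 12 + \frac{7}{3} - \frac{28}{3}) = -41169 - \left(-1\right) 2 = -41169 - -2 = -41169 + 2 = -41167$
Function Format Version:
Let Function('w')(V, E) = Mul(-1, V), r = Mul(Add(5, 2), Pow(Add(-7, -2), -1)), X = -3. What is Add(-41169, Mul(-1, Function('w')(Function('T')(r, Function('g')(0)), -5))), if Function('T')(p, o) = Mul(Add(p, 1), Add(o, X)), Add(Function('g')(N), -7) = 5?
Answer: -41167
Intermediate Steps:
Function('g')(N) = 12 (Function('g')(N) = Add(7, 5) = 12)
r = Rational(-7, 9) (r = Mul(7, Pow(-9, -1)) = Mul(7, Rational(-1, 9)) = Rational(-7, 9) ≈ -0.77778)
Function('T')(p, o) = Mul(Add(1, p), Add(-3, o)) (Function('T')(p, o) = Mul(Add(p, 1), Add(o, -3)) = Mul(Add(1, p), Add(-3, o)))
Add(-41169, Mul(-1, Function('w')(Function('T')(r, Function('g')(0)), -5))) = Add(-41169, Mul(-1, Mul(-1, Add(-3, 12, Mul(-3, Rational(-7, 9)), Mul(12, Rational(-7, 9)))))) = Add(-41169, Mul(-1, Mul(-1, Add(-3, 12, Rational(7, 3), Rational(-28, 3))))) = Add(-41169, Mul(-1, Mul(-1, 2))) = Add(-41169, Mul(-1, -2)) = Add(-41169, 2) = -41167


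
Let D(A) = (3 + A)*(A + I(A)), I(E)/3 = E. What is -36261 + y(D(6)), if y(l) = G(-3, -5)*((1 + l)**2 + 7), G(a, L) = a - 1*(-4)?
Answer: 10835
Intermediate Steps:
G(a, L) = 4 + a (G(a, L) = a + 4 = 4 + a)
I(E) = 3*E
D(A) = 4*A*(3 + A) (D(A) = (3 + A)*(A + 3*A) = (3 + A)*(4*A) = 4*A*(3 + A))
y(l) = 7 + (1 + l)**2 (y(l) = (4 - 3)*((1 + l)**2 + 7) = 1*(7 + (1 + l)**2) = 7 + (1 + l)**2)
-36261 + y(D(6)) = -36261 + (7 + (1 + 4*6*(3 + 6))**2) = -36261 + (7 + (1 + 4*6*9)**2) = -36261 + (7 + (1 + 216)**2) = -36261 + (7 + 217**2) = -36261 + (7 + 47089) = -36261 + 47096 = 10835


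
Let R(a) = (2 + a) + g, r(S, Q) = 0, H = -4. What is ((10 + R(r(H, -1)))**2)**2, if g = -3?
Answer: 6561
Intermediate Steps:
R(a) = -1 + a (R(a) = (2 + a) - 3 = -1 + a)
((10 + R(r(H, -1)))**2)**2 = ((10 + (-1 + 0))**2)**2 = ((10 - 1)**2)**2 = (9**2)**2 = 81**2 = 6561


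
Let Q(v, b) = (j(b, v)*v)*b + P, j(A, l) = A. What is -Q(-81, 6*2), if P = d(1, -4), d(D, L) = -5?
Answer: 11669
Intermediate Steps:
P = -5
Q(v, b) = -5 + v*b**2 (Q(v, b) = (b*v)*b - 5 = v*b**2 - 5 = -5 + v*b**2)
-Q(-81, 6*2) = -(-5 - 81*(6*2)**2) = -(-5 - 81*12**2) = -(-5 - 81*144) = -(-5 - 11664) = -1*(-11669) = 11669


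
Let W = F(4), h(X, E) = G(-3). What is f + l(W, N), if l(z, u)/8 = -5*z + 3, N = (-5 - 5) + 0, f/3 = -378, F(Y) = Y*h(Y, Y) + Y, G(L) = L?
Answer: -790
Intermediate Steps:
h(X, E) = -3
F(Y) = -2*Y (F(Y) = Y*(-3) + Y = -3*Y + Y = -2*Y)
f = -1134 (f = 3*(-378) = -1134)
N = -10 (N = -10 + 0 = -10)
W = -8 (W = -2*4 = -8)
l(z, u) = 24 - 40*z (l(z, u) = 8*(-5*z + 3) = 8*(3 - 5*z) = 24 - 40*z)
f + l(W, N) = -1134 + (24 - 40*(-8)) = -1134 + (24 + 320) = -1134 + 344 = -790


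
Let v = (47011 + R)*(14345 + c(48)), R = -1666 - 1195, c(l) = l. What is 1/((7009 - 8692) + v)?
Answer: 1/635449267 ≈ 1.5737e-9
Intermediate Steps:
R = -2861
v = 635450950 (v = (47011 - 2861)*(14345 + 48) = 44150*14393 = 635450950)
1/((7009 - 8692) + v) = 1/((7009 - 8692) + 635450950) = 1/(-1683 + 635450950) = 1/635449267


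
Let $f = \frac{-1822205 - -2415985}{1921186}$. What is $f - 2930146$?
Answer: $- \frac{2814677439688}{960593} \approx -2.9301 \cdot 10^{6}$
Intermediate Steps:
$f = \frac{296890}{960593}$ ($f = \left(-1822205 + 2415985\right) \frac{1}{1921186} = 593780 \cdot \frac{1}{1921186} = \frac{296890}{960593} \approx 0.30907$)
$f - 2930146 = \frac{296890}{960593} - 2930146 = - \frac{2814677439688}{960593}$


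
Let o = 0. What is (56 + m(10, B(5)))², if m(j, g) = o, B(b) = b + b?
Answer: 3136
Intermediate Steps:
B(b) = 2*b
m(j, g) = 0
(56 + m(10, B(5)))² = (56 + 0)² = 56² = 3136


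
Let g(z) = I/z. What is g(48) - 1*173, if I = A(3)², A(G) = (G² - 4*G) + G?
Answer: -173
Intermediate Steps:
A(G) = G² - 3*G
I = 0 (I = (3*(-3 + 3))² = (3*0)² = 0² = 0)
g(z) = 0 (g(z) = 0/z = 0)
g(48) - 1*173 = 0 - 1*173 = 0 - 173 = -173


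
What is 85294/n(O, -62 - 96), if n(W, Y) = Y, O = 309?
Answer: -42647/79 ≈ -539.83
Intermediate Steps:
85294/n(O, -62 - 96) = 85294/(-62 - 96) = 85294/(-158) = 85294*(-1/158) = -42647/79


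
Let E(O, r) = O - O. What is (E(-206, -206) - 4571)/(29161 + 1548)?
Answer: -653/4387 ≈ -0.14885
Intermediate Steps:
E(O, r) = 0
(E(-206, -206) - 4571)/(29161 + 1548) = (0 - 4571)/(29161 + 1548) = -4571/30709 = -4571*1/30709 = -653/4387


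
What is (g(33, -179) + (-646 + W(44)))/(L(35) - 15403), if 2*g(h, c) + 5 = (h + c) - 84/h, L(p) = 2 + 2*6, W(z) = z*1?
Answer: 14933/338558 ≈ 0.044108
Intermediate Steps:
W(z) = z
L(p) = 14 (L(p) = 2 + 12 = 14)
g(h, c) = -5/2 + c/2 + h/2 - 42/h (g(h, c) = -5/2 + ((h + c) - 84/h)/2 = -5/2 + ((c + h) - 84/h)/2 = -5/2 + (c + h - 84/h)/2 = -5/2 + (c/2 + h/2 - 42/h) = -5/2 + c/2 + h/2 - 42/h)
(g(33, -179) + (-646 + W(44)))/(L(35) - 15403) = ((½)*(-84 + 33*(-5 - 179 + 33))/33 + (-646 + 44))/(14 - 15403) = ((½)*(1/33)*(-84 + 33*(-151)) - 602)/(-15389) = ((½)*(1/33)*(-84 - 4983) - 602)*(-1/15389) = ((½)*(1/33)*(-5067) - 602)*(-1/15389) = (-1689/22 - 602)*(-1/15389) = -14933/22*(-1/15389) = 14933/338558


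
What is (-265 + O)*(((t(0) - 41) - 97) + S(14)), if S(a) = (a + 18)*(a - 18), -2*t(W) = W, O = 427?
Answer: -43092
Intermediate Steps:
t(W) = -W/2
S(a) = (-18 + a)*(18 + a) (S(a) = (18 + a)*(-18 + a) = (-18 + a)*(18 + a))
(-265 + O)*(((t(0) - 41) - 97) + S(14)) = (-265 + 427)*(((-½*0 - 41) - 97) + (-324 + 14²)) = 162*(((0 - 41) - 97) + (-324 + 196)) = 162*((-41 - 97) - 128) = 162*(-138 - 128) = 162*(-266) = -43092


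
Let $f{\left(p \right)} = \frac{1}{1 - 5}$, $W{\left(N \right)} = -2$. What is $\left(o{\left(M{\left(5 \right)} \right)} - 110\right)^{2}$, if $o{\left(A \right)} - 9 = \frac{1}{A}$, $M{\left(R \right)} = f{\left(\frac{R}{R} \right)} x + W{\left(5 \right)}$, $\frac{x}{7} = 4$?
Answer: $\frac{828100}{81} \approx 10223.0$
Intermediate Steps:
$f{\left(p \right)} = - \frac{1}{4}$ ($f{\left(p \right)} = \frac{1}{-4} = - \frac{1}{4}$)
$x = 28$ ($x = 7 \cdot 4 = 28$)
$M{\left(R \right)} = -9$ ($M{\left(R \right)} = \left(- \frac{1}{4}\right) 28 - 2 = -7 - 2 = -9$)
$o{\left(A \right)} = 9 + \frac{1}{A}$
$\left(o{\left(M{\left(5 \right)} \right)} - 110\right)^{2} = \left(\left(9 + \frac{1}{-9}\right) - 110\right)^{2} = \left(\left(9 - \frac{1}{9}\right) - 110\right)^{2} = \left(\frac{80}{9} - 110\right)^{2} = \left(- \frac{910}{9}\right)^{2} = \frac{828100}{81}$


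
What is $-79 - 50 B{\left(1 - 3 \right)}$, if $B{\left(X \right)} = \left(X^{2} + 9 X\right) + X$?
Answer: $721$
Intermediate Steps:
$B{\left(X \right)} = X^{2} + 10 X$
$-79 - 50 B{\left(1 - 3 \right)} = -79 - 50 \left(1 - 3\right) \left(10 + \left(1 - 3\right)\right) = -79 - 50 \left(- 2 \left(10 - 2\right)\right) = -79 - 50 \left(\left(-2\right) 8\right) = -79 - -800 = -79 + 800 = 721$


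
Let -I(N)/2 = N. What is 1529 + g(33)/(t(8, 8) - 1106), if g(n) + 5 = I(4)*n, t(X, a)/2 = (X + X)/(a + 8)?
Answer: 1688285/1104 ≈ 1529.2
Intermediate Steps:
I(N) = -2*N
t(X, a) = 4*X/(8 + a) (t(X, a) = 2*((X + X)/(a + 8)) = 2*((2*X)/(8 + a)) = 2*(2*X/(8 + a)) = 4*X/(8 + a))
g(n) = -5 - 8*n (g(n) = -5 + (-2*4)*n = -5 - 8*n)
1529 + g(33)/(t(8, 8) - 1106) = 1529 + (-5 - 8*33)/(4*8/(8 + 8) - 1106) = 1529 + (-5 - 264)/(4*8/16 - 1106) = 1529 - 269/(4*8*(1/16) - 1106) = 1529 - 269/(2 - 1106) = 1529 - 269/(-1104) = 1529 - 269*(-1/1104) = 1529 + 269/1104 = 1688285/1104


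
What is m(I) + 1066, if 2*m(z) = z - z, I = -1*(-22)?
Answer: 1066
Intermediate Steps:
I = 22
m(z) = 0 (m(z) = (z - z)/2 = (1/2)*0 = 0)
m(I) + 1066 = 0 + 1066 = 1066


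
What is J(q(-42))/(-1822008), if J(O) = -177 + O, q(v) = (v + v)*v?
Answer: -1117/607336 ≈ -0.0018392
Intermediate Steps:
q(v) = 2*v² (q(v) = (2*v)*v = 2*v²)
J(q(-42))/(-1822008) = (-177 + 2*(-42)²)/(-1822008) = (-177 + 2*1764)*(-1/1822008) = (-177 + 3528)*(-1/1822008) = 3351*(-1/1822008) = -1117/607336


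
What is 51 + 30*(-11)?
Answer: -279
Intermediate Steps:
51 + 30*(-11) = 51 - 330 = -279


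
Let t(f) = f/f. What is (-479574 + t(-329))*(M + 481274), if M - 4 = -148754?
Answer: -159469532252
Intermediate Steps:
M = -148750 (M = 4 - 148754 = -148750)
t(f) = 1
(-479574 + t(-329))*(M + 481274) = (-479574 + 1)*(-148750 + 481274) = -479573*332524 = -159469532252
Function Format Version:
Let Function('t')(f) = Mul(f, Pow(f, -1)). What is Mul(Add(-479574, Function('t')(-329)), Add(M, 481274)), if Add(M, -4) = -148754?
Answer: -159469532252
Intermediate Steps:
M = -148750 (M = Add(4, -148754) = -148750)
Function('t')(f) = 1
Mul(Add(-479574, Function('t')(-329)), Add(M, 481274)) = Mul(Add(-479574, 1), Add(-148750, 481274)) = Mul(-479573, 332524) = -159469532252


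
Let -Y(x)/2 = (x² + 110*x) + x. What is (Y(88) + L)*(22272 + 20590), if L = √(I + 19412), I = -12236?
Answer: -1501198688 + 85724*√1794 ≈ -1.4976e+9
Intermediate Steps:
Y(x) = -222*x - 2*x² (Y(x) = -2*((x² + 110*x) + x) = -2*(x² + 111*x) = -222*x - 2*x²)
L = 2*√1794 (L = √(-12236 + 19412) = √7176 = 2*√1794 ≈ 84.711)
(Y(88) + L)*(22272 + 20590) = (-2*88*(111 + 88) + 2*√1794)*(22272 + 20590) = (-2*88*199 + 2*√1794)*42862 = (-35024 + 2*√1794)*42862 = -1501198688 + 85724*√1794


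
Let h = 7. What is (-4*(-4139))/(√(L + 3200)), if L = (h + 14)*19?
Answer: 16556*√3599/3599 ≈ 275.97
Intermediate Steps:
L = 399 (L = (7 + 14)*19 = 21*19 = 399)
(-4*(-4139))/(√(L + 3200)) = (-4*(-4139))/(√(399 + 3200)) = 16556/(√3599) = 16556*(√3599/3599) = 16556*√3599/3599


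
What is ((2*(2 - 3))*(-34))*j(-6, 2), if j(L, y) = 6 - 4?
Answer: 136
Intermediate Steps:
j(L, y) = 2
((2*(2 - 3))*(-34))*j(-6, 2) = ((2*(2 - 3))*(-34))*2 = ((2*(-1))*(-34))*2 = -2*(-34)*2 = 68*2 = 136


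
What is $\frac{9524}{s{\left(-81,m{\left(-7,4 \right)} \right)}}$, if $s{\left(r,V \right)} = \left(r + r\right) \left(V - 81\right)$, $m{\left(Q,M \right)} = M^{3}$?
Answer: $\frac{4762}{1377} \approx 3.4582$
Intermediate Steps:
$s{\left(r,V \right)} = 2 r \left(-81 + V\right)$
$\frac{9524}{s{\left(-81,m{\left(-7,4 \right)} \right)}} = \frac{9524}{2 \left(-81\right) \left(-81 + 4^{3}\right)} = \frac{9524}{2 \left(-81\right) \left(-81 + 64\right)} = \frac{9524}{2 \left(-81\right) \left(-17\right)} = \frac{9524}{2754} = 9524 \cdot \frac{1}{2754} = \frac{4762}{1377}$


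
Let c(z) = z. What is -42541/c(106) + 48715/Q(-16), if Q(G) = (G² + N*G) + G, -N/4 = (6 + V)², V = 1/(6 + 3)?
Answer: -864466765/2258224 ≈ -382.81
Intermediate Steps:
V = ⅑ (V = 1/9 = ⅑ ≈ 0.11111)
N = -12100/81 (N = -4*(6 + ⅑)² = -4*(55/9)² = -4*3025/81 = -12100/81 ≈ -149.38)
Q(G) = G² - 12019*G/81 (Q(G) = (G² - 12100*G/81) + G = G² - 12019*G/81)
-42541/c(106) + 48715/Q(-16) = -42541/106 + 48715/(((1/81)*(-16)*(-12019 + 81*(-16)))) = -42541*1/106 + 48715/(((1/81)*(-16)*(-12019 - 1296))) = -42541/106 + 48715/(((1/81)*(-16)*(-13315))) = -42541/106 + 48715/(213040/81) = -42541/106 + 48715*(81/213040) = -42541/106 + 789183/42608 = -864466765/2258224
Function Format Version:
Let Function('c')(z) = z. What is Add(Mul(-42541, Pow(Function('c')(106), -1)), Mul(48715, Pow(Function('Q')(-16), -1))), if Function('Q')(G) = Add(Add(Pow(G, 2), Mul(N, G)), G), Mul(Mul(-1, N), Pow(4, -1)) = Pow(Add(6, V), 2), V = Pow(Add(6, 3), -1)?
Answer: Rational(-864466765, 2258224) ≈ -382.81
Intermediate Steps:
V = Rational(1, 9) (V = Pow(9, -1) = Rational(1, 9) ≈ 0.11111)
N = Rational(-12100, 81) (N = Mul(-4, Pow(Add(6, Rational(1, 9)), 2)) = Mul(-4, Pow(Rational(55, 9), 2)) = Mul(-4, Rational(3025, 81)) = Rational(-12100, 81) ≈ -149.38)
Function('Q')(G) = Add(Pow(G, 2), Mul(Rational(-12019, 81), G)) (Function('Q')(G) = Add(Add(Pow(G, 2), Mul(Rational(-12100, 81), G)), G) = Add(Pow(G, 2), Mul(Rational(-12019, 81), G)))
Add(Mul(-42541, Pow(Function('c')(106), -1)), Mul(48715, Pow(Function('Q')(-16), -1))) = Add(Mul(-42541, Pow(106, -1)), Mul(48715, Pow(Mul(Rational(1, 81), -16, Add(-12019, Mul(81, -16))), -1))) = Add(Mul(-42541, Rational(1, 106)), Mul(48715, Pow(Mul(Rational(1, 81), -16, Add(-12019, -1296)), -1))) = Add(Rational(-42541, 106), Mul(48715, Pow(Mul(Rational(1, 81), -16, -13315), -1))) = Add(Rational(-42541, 106), Mul(48715, Pow(Rational(213040, 81), -1))) = Add(Rational(-42541, 106), Mul(48715, Rational(81, 213040))) = Add(Rational(-42541, 106), Rational(789183, 42608)) = Rational(-864466765, 2258224)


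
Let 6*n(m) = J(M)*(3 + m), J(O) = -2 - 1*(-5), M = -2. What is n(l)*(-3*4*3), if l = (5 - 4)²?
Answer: -72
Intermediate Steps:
J(O) = 3 (J(O) = -2 + 5 = 3)
l = 1 (l = 1² = 1)
n(m) = 3/2 + m/2 (n(m) = (3*(3 + m))/6 = (9 + 3*m)/6 = 3/2 + m/2)
n(l)*(-3*4*3) = (3/2 + (½)*1)*(-3*4*3) = (3/2 + ½)*(-12*3) = 2*(-36) = -72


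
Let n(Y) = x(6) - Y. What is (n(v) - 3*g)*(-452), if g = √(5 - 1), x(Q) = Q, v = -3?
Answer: -1356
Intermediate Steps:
g = 2 (g = √4 = 2)
n(Y) = 6 - Y
(n(v) - 3*g)*(-452) = ((6 - 1*(-3)) - 3*2)*(-452) = ((6 + 3) - 6)*(-452) = (9 - 6)*(-452) = 3*(-452) = -1356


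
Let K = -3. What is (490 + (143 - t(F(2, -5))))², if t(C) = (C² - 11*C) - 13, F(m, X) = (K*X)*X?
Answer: 33686416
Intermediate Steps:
F(m, X) = -3*X² (F(m, X) = (-3*X)*X = -3*X²)
t(C) = -13 + C² - 11*C
(490 + (143 - t(F(2, -5))))² = (490 + (143 - (-13 + (-3*(-5)²)² - (-33)*(-5)²)))² = (490 + (143 - (-13 + (-3*25)² - (-33)*25)))² = (490 + (143 - (-13 + (-75)² - 11*(-75))))² = (490 + (143 - (-13 + 5625 + 825)))² = (490 + (143 - 1*6437))² = (490 + (143 - 6437))² = (490 - 6294)² = (-5804)² = 33686416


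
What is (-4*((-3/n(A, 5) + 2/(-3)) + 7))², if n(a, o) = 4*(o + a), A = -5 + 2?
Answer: 20449/36 ≈ 568.03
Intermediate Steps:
A = -3
n(a, o) = 4*a + 4*o (n(a, o) = 4*(a + o) = 4*a + 4*o)
(-4*((-3/n(A, 5) + 2/(-3)) + 7))² = (-4*((-3/(4*(-3) + 4*5) + 2/(-3)) + 7))² = (-4*((-3/(-12 + 20) + 2*(-⅓)) + 7))² = (-4*((-3/8 - ⅔) + 7))² = (-4*(-25/24 + 7))² = (-4*143/24)² = (-143/6)² = 20449/36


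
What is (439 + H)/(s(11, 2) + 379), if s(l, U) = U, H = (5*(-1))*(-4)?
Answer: 153/127 ≈ 1.2047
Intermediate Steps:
H = 20 (H = -5*(-4) = 20)
(439 + H)/(s(11, 2) + 379) = (439 + 20)/(2 + 379) = 459/381 = 459*(1/381) = 153/127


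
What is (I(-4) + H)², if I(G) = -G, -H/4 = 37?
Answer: 20736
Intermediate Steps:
H = -148 (H = -4*37 = -148)
(I(-4) + H)² = (-1*(-4) - 148)² = (4 - 148)² = (-144)² = 20736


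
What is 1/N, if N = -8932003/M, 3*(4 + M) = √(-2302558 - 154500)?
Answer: 4/8932003 - I*√2457058/26796009 ≈ 4.4783e-7 - 5.8498e-5*I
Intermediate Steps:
M = -4 + I*√2457058/3 (M = -4 + √(-2302558 - 154500)/3 = -4 + √(-2457058)/3 = -4 + (I*√2457058)/3 = -4 + I*√2457058/3 ≈ -4.0 + 522.5*I)
N = -8932003/(-4 + I*√2457058/3) ≈ 130.86 + 17094.0*I
1/N = 1/(160776054/1228601 + 26796009*I*√2457058/2457202)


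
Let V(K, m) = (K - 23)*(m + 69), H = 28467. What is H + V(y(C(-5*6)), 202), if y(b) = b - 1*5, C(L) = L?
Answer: 12749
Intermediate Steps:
y(b) = -5 + b (y(b) = b - 5 = -5 + b)
V(K, m) = (-23 + K)*(69 + m)
H + V(y(C(-5*6)), 202) = 28467 + (-1587 - 23*202 + 69*(-5 - 5*6) + (-5 - 5*6)*202) = 28467 + (-1587 - 4646 + 69*(-5 - 30) + (-5 - 30)*202) = 28467 + (-1587 - 4646 + 69*(-35) - 35*202) = 28467 + (-1587 - 4646 - 2415 - 7070) = 28467 - 15718 = 12749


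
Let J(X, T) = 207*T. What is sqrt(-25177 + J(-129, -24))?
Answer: I*sqrt(30145) ≈ 173.62*I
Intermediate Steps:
sqrt(-25177 + J(-129, -24)) = sqrt(-25177 + 207*(-24)) = sqrt(-25177 - 4968) = sqrt(-30145) = I*sqrt(30145)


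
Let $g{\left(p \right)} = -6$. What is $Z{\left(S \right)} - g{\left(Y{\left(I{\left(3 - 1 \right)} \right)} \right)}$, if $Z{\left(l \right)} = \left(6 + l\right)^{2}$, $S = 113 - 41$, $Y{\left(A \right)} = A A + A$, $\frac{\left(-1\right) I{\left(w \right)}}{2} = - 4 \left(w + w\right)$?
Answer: $6090$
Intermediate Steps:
$I{\left(w \right)} = 16 w$ ($I{\left(w \right)} = - 2 \left(- 4 \left(w + w\right)\right) = - 2 \left(- 4 \cdot 2 w\right) = - 2 \left(- 8 w\right) = 16 w$)
$Y{\left(A \right)} = A + A^{2}$ ($Y{\left(A \right)} = A^{2} + A = A + A^{2}$)
$S = 72$ ($S = 113 - 41 = 72$)
$Z{\left(S \right)} - g{\left(Y{\left(I{\left(3 - 1 \right)} \right)} \right)} = \left(6 + 72\right)^{2} - -6 = 78^{2} + 6 = 6084 + 6 = 6090$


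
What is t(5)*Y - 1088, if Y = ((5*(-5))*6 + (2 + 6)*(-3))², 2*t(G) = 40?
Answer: 604432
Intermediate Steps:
t(G) = 20 (t(G) = (½)*40 = 20)
Y = 30276 (Y = (-25*6 + 8*(-3))² = (-150 - 24)² = (-174)² = 30276)
t(5)*Y - 1088 = 20*30276 - 1088 = 605520 - 1088 = 604432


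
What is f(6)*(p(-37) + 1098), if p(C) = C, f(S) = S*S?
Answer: 38196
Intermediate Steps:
f(S) = S²
f(6)*(p(-37) + 1098) = 6²*(-37 + 1098) = 36*1061 = 38196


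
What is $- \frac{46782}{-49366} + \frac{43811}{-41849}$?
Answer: $- \frac{102496954}{1032958867} \approx -0.099227$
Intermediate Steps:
$- \frac{46782}{-49366} + \frac{43811}{-41849} = \left(-46782\right) \left(- \frac{1}{49366}\right) + 43811 \left(- \frac{1}{41849}\right) = \frac{23391}{24683} - \frac{43811}{41849} = - \frac{102496954}{1032958867}$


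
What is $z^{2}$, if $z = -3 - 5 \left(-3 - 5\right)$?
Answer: $1369$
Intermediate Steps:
$z = 37$ ($z = -3 - 5 \left(-8\right) = -3 - -40 = -3 + 40 = 37$)
$z^{2} = 37^{2} = 1369$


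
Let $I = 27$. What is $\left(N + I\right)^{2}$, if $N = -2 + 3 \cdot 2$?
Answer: $961$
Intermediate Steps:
$N = 4$ ($N = -2 + 6 = 4$)
$\left(N + I\right)^{2} = \left(4 + 27\right)^{2} = 31^{2} = 961$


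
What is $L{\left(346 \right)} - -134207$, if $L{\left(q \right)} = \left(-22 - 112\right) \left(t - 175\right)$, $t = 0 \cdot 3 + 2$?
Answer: $157389$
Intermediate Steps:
$t = 2$ ($t = 0 + 2 = 2$)
$L{\left(q \right)} = 23182$ ($L{\left(q \right)} = \left(-22 - 112\right) \left(2 - 175\right) = \left(-134\right) \left(-173\right) = 23182$)
$L{\left(346 \right)} - -134207 = 23182 - -134207 = 23182 + 134207 = 157389$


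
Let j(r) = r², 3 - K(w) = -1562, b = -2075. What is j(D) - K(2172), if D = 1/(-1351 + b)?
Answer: -18369149939/11737476 ≈ -1565.0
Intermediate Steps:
D = -1/3426 (D = 1/(-1351 - 2075) = 1/(-3426) = -1/3426 ≈ -0.00029189)
K(w) = 1565 (K(w) = 3 - 1*(-1562) = 3 + 1562 = 1565)
j(D) - K(2172) = (-1/3426)² - 1*1565 = 1/11737476 - 1565 = -18369149939/11737476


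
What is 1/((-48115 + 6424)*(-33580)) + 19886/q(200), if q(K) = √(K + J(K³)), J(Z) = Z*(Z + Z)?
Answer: 1/1399983780 + 9943*√1280000000002/6400000000010 ≈ 0.0017577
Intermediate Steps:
J(Z) = 2*Z² (J(Z) = Z*(2*Z) = 2*Z²)
q(K) = √(K + 2*K⁶) (q(K) = √(K + 2*(K³)²) = √(K + 2*K⁶))
1/((-48115 + 6424)*(-33580)) + 19886/q(200) = 1/((-48115 + 6424)*(-33580)) + 19886/(√(200 + 2*200⁶)) = -1/33580/(-41691) + 19886/(√(200 + 2*64000000000000)) = -1/41691*(-1/33580) + 19886/(√(200 + 128000000000000)) = 1/1399983780 + 19886/(√128000000000200) = 1/1399983780 + 19886/((10*√1280000000002)) = 1/1399983780 + 19886*(√1280000000002/12800000000020) = 1/1399983780 + 9943*√1280000000002/6400000000010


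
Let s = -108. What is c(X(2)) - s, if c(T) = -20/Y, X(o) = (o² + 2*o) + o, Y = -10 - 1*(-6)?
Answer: 113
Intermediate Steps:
Y = -4 (Y = -10 + 6 = -4)
X(o) = o² + 3*o
c(T) = 5 (c(T) = -20/(-4) = -20*(-¼) = 5)
c(X(2)) - s = 5 - 1*(-108) = 5 + 108 = 113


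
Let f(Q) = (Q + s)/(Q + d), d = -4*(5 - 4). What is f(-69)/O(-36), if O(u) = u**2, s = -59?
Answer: 8/5913 ≈ 0.0013530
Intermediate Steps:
d = -4 (d = -4*1 = -4)
f(Q) = (-59 + Q)/(-4 + Q) (f(Q) = (Q - 59)/(Q - 4) = (-59 + Q)/(-4 + Q))
f(-69)/O(-36) = ((-59 - 69)/(-4 - 69))/((-36)**2) = (-128/(-73))/1296 = -1/73*(-128)*(1/1296) = (128/73)*(1/1296) = 8/5913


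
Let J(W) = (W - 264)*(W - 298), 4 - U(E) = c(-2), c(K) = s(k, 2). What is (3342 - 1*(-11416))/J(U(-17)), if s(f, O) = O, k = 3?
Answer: 7379/38776 ≈ 0.19030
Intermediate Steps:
c(K) = 2
U(E) = 2 (U(E) = 4 - 1*2 = 4 - 2 = 2)
J(W) = (-298 + W)*(-264 + W) (J(W) = (-264 + W)*(-298 + W) = (-298 + W)*(-264 + W))
(3342 - 1*(-11416))/J(U(-17)) = (3342 - 1*(-11416))/(78672 + 2² - 562*2) = (3342 + 11416)/(78672 + 4 - 1124) = 14758/77552 = 14758*(1/77552) = 7379/38776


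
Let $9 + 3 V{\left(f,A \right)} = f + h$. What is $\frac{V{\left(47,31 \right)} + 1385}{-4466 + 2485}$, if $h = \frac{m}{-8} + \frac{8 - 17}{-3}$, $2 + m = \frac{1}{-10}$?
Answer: $- \frac{335701}{475440} \approx -0.70609$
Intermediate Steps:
$m = - \frac{21}{10}$ ($m = -2 + \frac{1}{-10} = -2 - \frac{1}{10} = - \frac{21}{10} \approx -2.1$)
$h = \frac{261}{80}$ ($h = - \frac{21}{10 \left(-8\right)} + \frac{8 - 17}{-3} = \left(- \frac{21}{10}\right) \left(- \frac{1}{8}\right) - -3 = \frac{21}{80} + 3 = \frac{261}{80} \approx 3.2625$)
$V{\left(f,A \right)} = - \frac{153}{80} + \frac{f}{3}$ ($V{\left(f,A \right)} = -3 + \frac{f + \frac{261}{80}}{3} = -3 + \frac{\frac{261}{80} + f}{3} = -3 + \left(\frac{87}{80} + \frac{f}{3}\right) = - \frac{153}{80} + \frac{f}{3}$)
$\frac{V{\left(47,31 \right)} + 1385}{-4466 + 2485} = \frac{\left(- \frac{153}{80} + \frac{1}{3} \cdot 47\right) + 1385}{-4466 + 2485} = \frac{\left(- \frac{153}{80} + \frac{47}{3}\right) + 1385}{-1981} = \left(\frac{3301}{240} + 1385\right) \left(- \frac{1}{1981}\right) = \frac{335701}{240} \left(- \frac{1}{1981}\right) = - \frac{335701}{475440}$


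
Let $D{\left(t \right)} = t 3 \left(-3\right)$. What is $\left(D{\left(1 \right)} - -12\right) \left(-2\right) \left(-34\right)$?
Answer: $204$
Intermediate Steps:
$D{\left(t \right)} = - 9 t$ ($D{\left(t \right)} = 3 t \left(-3\right) = - 9 t$)
$\left(D{\left(1 \right)} - -12\right) \left(-2\right) \left(-34\right) = \left(\left(-9\right) 1 - -12\right) \left(-2\right) \left(-34\right) = \left(-9 + 12\right) \left(-2\right) \left(-34\right) = 3 \left(-2\right) \left(-34\right) = \left(-6\right) \left(-34\right) = 204$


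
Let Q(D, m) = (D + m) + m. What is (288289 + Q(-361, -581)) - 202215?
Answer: 84551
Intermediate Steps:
Q(D, m) = D + 2*m
(288289 + Q(-361, -581)) - 202215 = (288289 + (-361 + 2*(-581))) - 202215 = (288289 + (-361 - 1162)) - 202215 = (288289 - 1523) - 202215 = 286766 - 202215 = 84551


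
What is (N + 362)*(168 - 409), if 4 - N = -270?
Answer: -153276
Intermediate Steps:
N = 274 (N = 4 - 1*(-270) = 4 + 270 = 274)
(N + 362)*(168 - 409) = (274 + 362)*(168 - 409) = 636*(-241) = -153276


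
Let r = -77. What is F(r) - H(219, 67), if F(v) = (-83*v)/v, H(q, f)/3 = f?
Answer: -284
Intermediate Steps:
H(q, f) = 3*f
F(v) = -83
F(r) - H(219, 67) = -83 - 3*67 = -83 - 1*201 = -83 - 201 = -284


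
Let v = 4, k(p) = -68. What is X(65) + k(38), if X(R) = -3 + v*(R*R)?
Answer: 16829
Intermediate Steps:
X(R) = -3 + 4*R² (X(R) = -3 + 4*(R*R) = -3 + 4*R²)
X(65) + k(38) = (-3 + 4*65²) - 68 = (-3 + 4*4225) - 68 = (-3 + 16900) - 68 = 16897 - 68 = 16829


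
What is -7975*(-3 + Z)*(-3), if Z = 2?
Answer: -23925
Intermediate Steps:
-7975*(-3 + Z)*(-3) = -7975*(-3 + 2)*(-3) = -(-7975)*(-3) = -7975*3 = -23925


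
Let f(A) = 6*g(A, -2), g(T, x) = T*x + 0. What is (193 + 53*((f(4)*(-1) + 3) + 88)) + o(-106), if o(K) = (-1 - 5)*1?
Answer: 7554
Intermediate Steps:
o(K) = -6 (o(K) = -6*1 = -6)
g(T, x) = T*x
f(A) = -12*A (f(A) = 6*(A*(-2)) = 6*(-2*A) = -12*A)
(193 + 53*((f(4)*(-1) + 3) + 88)) + o(-106) = (193 + 53*((-12*4*(-1) + 3) + 88)) - 6 = (193 + 53*((-48*(-1) + 3) + 88)) - 6 = (193 + 53*((48 + 3) + 88)) - 6 = (193 + 53*(51 + 88)) - 6 = (193 + 53*139) - 6 = (193 + 7367) - 6 = 7560 - 6 = 7554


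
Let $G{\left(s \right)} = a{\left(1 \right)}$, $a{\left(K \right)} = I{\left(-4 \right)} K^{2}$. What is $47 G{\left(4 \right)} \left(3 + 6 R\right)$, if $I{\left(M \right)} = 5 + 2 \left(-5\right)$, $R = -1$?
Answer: $705$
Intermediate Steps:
$I{\left(M \right)} = -5$ ($I{\left(M \right)} = 5 - 10 = -5$)
$a{\left(K \right)} = - 5 K^{2}$
$G{\left(s \right)} = -5$ ($G{\left(s \right)} = - 5 \cdot 1^{2} = \left(-5\right) 1 = -5$)
$47 G{\left(4 \right)} \left(3 + 6 R\right) = 47 \left(-5\right) \left(3 + 6 \left(-1\right)\right) = - 235 \left(3 - 6\right) = \left(-235\right) \left(-3\right) = 705$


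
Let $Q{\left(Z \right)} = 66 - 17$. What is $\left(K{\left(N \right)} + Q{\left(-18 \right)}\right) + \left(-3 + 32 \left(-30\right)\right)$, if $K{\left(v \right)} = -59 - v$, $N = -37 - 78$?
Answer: $-858$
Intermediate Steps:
$N = -115$ ($N = -37 - 78 = -115$)
$Q{\left(Z \right)} = 49$
$\left(K{\left(N \right)} + Q{\left(-18 \right)}\right) + \left(-3 + 32 \left(-30\right)\right) = \left(\left(-59 - -115\right) + 49\right) + \left(-3 + 32 \left(-30\right)\right) = \left(\left(-59 + 115\right) + 49\right) - 963 = \left(56 + 49\right) - 963 = 105 - 963 = -858$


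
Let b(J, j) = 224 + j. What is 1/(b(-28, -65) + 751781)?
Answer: 1/751940 ≈ 1.3299e-6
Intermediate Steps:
1/(b(-28, -65) + 751781) = 1/((224 - 65) + 751781) = 1/(159 + 751781) = 1/751940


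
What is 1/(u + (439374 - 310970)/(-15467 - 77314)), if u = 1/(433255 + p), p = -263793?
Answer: -15722853822/21759505867 ≈ -0.72257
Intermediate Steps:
u = 1/169462 (u = 1/(433255 - 263793) = 1/169462 ≈ 5.9010e-6)
1/(u + (439374 - 310970)/(-15467 - 77314)) = 1/(1/169462 + (439374 - 310970)/(-15467 - 77314)) = 1/(1/169462 + 128404/(-92781)) = 1/(1/169462 + 128404*(-1/92781)) = 1/(1/169462 - 128404/92781) = 1/(-21759505867/15722853822) = -15722853822/21759505867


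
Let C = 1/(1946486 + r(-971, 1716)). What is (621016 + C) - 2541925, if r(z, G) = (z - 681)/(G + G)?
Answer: -3208080490877817/1670084575 ≈ -1.9209e+6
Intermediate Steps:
r(z, G) = (-681 + z)/(2*G) (r(z, G) = (-681 + z)/((2*G)) = (-681 + z)*(1/(2*G)) = (-681 + z)/(2*G))
C = 858/1670084575 (C = 1/(1946486 + (½)*(-681 - 971)/1716) = 1/(1946486 + (½)*(1/1716)*(-1652)) = 1/(1946486 - 413/858) = 1/(1670084575/858) = 858/1670084575 ≈ 5.1375e-7)
(621016 + C) - 2541925 = (621016 + 858/1670084575) - 2541925 = 1037149242429058/1670084575 - 2541925 = -3208080490877817/1670084575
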